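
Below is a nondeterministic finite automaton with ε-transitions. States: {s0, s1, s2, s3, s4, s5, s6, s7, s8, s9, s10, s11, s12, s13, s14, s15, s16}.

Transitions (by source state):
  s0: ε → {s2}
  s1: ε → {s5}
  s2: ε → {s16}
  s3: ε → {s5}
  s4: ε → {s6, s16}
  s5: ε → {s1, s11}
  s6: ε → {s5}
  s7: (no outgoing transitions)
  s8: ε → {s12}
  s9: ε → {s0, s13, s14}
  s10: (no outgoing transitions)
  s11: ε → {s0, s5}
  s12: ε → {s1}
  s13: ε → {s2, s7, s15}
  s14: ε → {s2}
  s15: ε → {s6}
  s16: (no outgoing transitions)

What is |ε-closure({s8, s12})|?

Start with {s8, s12}.
From s12 via ε: add s1.
From s1 via ε: add s5.
From s5 via ε: add s11.
From s11 via ε: add s0.
From s0 via ε: add s2.
From s2 via ε: add s16.
ε-closure = {s0, s1, s2, s5, s8, s11, s12, s16}, which has 8 states.

8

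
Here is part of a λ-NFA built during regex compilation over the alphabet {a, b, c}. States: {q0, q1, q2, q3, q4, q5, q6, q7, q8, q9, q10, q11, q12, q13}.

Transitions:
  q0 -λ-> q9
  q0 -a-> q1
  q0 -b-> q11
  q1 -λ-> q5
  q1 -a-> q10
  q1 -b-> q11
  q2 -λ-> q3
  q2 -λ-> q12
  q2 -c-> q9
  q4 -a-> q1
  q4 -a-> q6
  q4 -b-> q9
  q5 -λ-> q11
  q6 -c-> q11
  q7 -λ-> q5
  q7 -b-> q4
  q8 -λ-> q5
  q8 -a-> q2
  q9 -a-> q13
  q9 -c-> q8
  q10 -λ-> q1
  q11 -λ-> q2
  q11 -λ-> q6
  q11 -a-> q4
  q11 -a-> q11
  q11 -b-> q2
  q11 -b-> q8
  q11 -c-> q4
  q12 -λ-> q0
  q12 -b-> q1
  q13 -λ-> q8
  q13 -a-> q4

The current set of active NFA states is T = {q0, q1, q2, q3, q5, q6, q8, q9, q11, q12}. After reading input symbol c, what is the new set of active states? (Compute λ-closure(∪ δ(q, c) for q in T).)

{q0, q2, q3, q4, q5, q6, q8, q9, q11, q12}

q2 on c → {q9}.
q6 on c → {q11}.
q9 on c → {q8}.
q11 on c → {q4}.
No c-transition from q0, q1, q3, q5, q8, q12.
Union after reading c: {q4, q8, q9, q11}.
Now take the λ-closure:
From q8 via λ: add q5.
From q11 via λ: add q2, q6.
From q2 via λ: add q3, q12.
From q12 via λ: add q0.
No new states can be added; the closed set is {q0, q2, q3, q4, q5, q6, q8, q9, q11, q12}.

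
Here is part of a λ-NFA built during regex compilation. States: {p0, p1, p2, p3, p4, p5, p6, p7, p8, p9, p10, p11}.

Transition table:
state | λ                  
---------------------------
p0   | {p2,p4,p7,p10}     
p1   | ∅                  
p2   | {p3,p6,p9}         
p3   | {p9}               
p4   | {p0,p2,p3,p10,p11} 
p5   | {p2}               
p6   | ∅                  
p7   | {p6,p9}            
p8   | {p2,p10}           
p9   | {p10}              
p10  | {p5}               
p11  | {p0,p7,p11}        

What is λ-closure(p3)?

Start with {p3}.
From p3 via λ: add p9.
From p9 via λ: add p10.
From p10 via λ: add p5.
From p5 via λ: add p2.
From p2 via λ: add p6.
No new states can be added; the closed set is {p2, p3, p5, p6, p9, p10}.

{p2, p3, p5, p6, p9, p10}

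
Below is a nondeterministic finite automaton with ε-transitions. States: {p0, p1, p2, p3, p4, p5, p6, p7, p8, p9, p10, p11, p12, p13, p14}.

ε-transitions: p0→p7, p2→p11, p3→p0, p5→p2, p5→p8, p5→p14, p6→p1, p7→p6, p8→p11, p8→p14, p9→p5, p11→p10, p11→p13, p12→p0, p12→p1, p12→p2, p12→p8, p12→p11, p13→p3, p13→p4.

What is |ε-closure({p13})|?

Start with {p13}.
From p13 via ε: add p3, p4.
From p3 via ε: add p0.
From p0 via ε: add p7.
From p7 via ε: add p6.
From p6 via ε: add p1.
ε-closure = {p0, p1, p3, p4, p6, p7, p13}, which has 7 states.

7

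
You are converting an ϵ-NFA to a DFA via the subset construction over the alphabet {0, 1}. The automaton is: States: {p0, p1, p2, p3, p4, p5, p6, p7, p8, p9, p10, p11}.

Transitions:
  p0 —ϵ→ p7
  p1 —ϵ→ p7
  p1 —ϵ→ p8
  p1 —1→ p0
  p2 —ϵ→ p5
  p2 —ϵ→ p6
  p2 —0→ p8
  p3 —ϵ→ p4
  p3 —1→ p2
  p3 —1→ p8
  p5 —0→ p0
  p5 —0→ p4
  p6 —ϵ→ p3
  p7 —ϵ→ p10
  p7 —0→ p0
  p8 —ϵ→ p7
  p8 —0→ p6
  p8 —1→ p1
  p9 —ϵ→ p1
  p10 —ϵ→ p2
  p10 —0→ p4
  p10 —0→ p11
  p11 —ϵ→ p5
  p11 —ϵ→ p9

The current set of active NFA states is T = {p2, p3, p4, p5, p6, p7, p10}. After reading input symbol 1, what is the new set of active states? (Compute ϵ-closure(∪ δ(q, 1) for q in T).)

p3 on 1 → {p2, p8}.
No 1-transition from p2, p4, p5, p6, p7, p10.
Union after reading 1: {p2, p8}.
Now take the ϵ-closure:
From p2 via ϵ: add p5, p6.
From p8 via ϵ: add p7.
From p6 via ϵ: add p3.
From p7 via ϵ: add p10.
From p3 via ϵ: add p4.
No new states can be added; the closed set is {p2, p3, p4, p5, p6, p7, p8, p10}.

{p2, p3, p4, p5, p6, p7, p8, p10}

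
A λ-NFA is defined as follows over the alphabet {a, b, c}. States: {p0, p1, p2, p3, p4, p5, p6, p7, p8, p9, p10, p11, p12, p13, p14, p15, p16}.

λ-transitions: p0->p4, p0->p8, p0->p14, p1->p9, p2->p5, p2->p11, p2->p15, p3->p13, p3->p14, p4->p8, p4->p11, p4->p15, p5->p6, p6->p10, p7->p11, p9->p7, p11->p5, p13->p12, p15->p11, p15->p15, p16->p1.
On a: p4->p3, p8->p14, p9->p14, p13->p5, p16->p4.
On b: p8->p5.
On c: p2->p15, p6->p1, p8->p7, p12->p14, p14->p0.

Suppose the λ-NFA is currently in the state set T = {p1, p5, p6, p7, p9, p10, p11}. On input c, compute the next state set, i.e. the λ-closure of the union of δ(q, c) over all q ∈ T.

p6 on c → {p1}.
No c-transition from p1, p5, p7, p9, p10, p11.
Union after reading c: {p1}.
Now take the λ-closure:
From p1 via λ: add p9.
From p9 via λ: add p7.
From p7 via λ: add p11.
From p11 via λ: add p5.
From p5 via λ: add p6.
From p6 via λ: add p10.
No new states can be added; the closed set is {p1, p5, p6, p7, p9, p10, p11}.

{p1, p5, p6, p7, p9, p10, p11}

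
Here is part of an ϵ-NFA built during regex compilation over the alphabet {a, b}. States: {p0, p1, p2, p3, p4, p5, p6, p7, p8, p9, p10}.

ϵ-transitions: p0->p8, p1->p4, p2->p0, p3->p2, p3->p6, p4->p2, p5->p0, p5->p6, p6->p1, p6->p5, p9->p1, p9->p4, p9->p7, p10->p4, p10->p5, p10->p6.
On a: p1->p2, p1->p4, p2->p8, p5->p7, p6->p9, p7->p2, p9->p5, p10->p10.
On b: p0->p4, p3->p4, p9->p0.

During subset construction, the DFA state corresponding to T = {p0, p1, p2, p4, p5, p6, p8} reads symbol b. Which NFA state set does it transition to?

p0 on b → {p4}.
No b-transition from p1, p2, p4, p5, p6, p8.
Union after reading b: {p4}.
Now take the ϵ-closure:
From p4 via ϵ: add p2.
From p2 via ϵ: add p0.
From p0 via ϵ: add p8.
No new states can be added; the closed set is {p0, p2, p4, p8}.

{p0, p2, p4, p8}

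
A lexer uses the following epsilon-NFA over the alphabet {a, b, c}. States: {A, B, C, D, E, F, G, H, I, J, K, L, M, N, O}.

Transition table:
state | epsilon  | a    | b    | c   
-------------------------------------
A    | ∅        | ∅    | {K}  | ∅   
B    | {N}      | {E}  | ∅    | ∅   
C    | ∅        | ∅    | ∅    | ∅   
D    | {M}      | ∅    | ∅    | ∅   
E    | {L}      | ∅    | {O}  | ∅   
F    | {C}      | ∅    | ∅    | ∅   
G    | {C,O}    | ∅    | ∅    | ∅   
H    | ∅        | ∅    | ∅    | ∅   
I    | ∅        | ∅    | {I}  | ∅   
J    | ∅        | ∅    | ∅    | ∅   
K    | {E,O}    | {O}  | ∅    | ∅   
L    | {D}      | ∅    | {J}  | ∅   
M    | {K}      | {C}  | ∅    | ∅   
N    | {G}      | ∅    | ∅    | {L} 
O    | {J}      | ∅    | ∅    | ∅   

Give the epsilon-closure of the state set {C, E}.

{C, D, E, J, K, L, M, O}

Start with {C, E}.
From E via epsilon: add L.
From L via epsilon: add D.
From D via epsilon: add M.
From M via epsilon: add K.
From K via epsilon: add O.
From O via epsilon: add J.
No new states can be added; the closed set is {C, D, E, J, K, L, M, O}.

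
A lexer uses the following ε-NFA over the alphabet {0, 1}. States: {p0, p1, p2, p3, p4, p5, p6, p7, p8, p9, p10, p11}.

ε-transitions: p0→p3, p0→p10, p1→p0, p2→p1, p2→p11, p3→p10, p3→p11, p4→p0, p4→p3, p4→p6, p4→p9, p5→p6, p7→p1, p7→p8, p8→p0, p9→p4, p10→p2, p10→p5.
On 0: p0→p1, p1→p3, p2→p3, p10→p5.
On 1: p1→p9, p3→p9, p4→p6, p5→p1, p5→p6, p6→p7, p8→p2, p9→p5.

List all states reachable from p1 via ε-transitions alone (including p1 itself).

Start with {p1}.
From p1 via ε: add p0.
From p0 via ε: add p3, p10.
From p3 via ε: add p11.
From p10 via ε: add p2, p5.
From p5 via ε: add p6.
No new states can be added; the closed set is {p0, p1, p2, p3, p5, p6, p10, p11}.

{p0, p1, p2, p3, p5, p6, p10, p11}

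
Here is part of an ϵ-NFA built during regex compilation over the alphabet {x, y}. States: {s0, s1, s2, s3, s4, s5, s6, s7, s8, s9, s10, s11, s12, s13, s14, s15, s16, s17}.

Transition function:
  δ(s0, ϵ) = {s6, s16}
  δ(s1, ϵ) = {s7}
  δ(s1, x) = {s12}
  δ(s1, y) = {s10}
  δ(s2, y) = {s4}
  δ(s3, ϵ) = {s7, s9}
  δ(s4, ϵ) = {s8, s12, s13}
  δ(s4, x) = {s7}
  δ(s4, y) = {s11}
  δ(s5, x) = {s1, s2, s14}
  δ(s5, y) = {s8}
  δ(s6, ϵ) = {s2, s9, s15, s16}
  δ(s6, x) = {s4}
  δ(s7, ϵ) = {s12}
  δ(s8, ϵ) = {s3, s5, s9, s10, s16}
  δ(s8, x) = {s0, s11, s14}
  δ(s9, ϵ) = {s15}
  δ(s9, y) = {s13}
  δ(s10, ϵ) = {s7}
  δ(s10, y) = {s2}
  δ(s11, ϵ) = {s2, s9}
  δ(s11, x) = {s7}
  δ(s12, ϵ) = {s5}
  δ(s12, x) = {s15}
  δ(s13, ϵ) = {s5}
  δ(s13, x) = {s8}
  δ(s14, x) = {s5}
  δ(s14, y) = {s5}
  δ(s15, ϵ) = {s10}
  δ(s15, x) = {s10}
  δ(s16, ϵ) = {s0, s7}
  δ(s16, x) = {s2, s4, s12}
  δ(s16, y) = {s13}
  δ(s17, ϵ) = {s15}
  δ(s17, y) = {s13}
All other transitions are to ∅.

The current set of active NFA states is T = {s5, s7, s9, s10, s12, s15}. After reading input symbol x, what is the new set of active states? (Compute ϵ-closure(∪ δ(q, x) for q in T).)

{s1, s2, s5, s7, s10, s12, s14, s15}

s5 on x → {s1, s2, s14}.
s12 on x → {s15}.
s15 on x → {s10}.
No x-transition from s7, s9, s10.
Union after reading x: {s1, s2, s10, s14, s15}.
Now take the ϵ-closure:
From s1 via ϵ: add s7.
From s7 via ϵ: add s12.
From s12 via ϵ: add s5.
No new states can be added; the closed set is {s1, s2, s5, s7, s10, s12, s14, s15}.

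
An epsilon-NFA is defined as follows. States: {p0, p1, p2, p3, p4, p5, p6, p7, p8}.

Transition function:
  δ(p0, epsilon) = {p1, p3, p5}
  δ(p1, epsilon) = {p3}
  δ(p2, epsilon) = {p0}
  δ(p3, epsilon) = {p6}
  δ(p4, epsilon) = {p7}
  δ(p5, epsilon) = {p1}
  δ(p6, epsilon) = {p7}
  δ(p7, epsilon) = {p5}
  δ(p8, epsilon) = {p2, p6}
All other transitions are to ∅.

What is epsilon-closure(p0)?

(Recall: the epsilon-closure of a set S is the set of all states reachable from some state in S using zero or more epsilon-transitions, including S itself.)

Start with {p0}.
From p0 via epsilon: add p1, p3, p5.
From p3 via epsilon: add p6.
From p6 via epsilon: add p7.
No new states can be added; the closed set is {p0, p1, p3, p5, p6, p7}.

{p0, p1, p3, p5, p6, p7}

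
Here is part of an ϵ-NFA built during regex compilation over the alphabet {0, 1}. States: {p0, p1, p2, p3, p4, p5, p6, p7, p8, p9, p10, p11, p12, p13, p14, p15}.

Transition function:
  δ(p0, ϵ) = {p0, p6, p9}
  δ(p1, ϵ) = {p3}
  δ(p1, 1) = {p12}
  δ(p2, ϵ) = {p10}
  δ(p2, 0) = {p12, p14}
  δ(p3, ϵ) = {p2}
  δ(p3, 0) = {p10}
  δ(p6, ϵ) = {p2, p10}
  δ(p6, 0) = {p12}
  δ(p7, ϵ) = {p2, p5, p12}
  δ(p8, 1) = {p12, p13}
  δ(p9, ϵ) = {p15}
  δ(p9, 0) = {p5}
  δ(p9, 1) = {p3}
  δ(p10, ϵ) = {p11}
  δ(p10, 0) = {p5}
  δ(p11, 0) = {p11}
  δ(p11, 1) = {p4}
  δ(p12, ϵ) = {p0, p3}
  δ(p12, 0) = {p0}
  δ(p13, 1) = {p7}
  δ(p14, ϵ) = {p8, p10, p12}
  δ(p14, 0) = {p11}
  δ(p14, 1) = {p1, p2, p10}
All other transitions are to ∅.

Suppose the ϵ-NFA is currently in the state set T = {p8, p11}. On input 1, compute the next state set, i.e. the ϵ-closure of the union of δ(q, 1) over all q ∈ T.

{p0, p2, p3, p4, p6, p9, p10, p11, p12, p13, p15}

p8 on 1 → {p12, p13}.
p11 on 1 → {p4}.
Union after reading 1: {p4, p12, p13}.
Now take the ϵ-closure:
From p12 via ϵ: add p0, p3.
From p0 via ϵ: add p6, p9.
From p3 via ϵ: add p2.
From p2 via ϵ: add p10.
From p9 via ϵ: add p15.
From p10 via ϵ: add p11.
No new states can be added; the closed set is {p0, p2, p3, p4, p6, p9, p10, p11, p12, p13, p15}.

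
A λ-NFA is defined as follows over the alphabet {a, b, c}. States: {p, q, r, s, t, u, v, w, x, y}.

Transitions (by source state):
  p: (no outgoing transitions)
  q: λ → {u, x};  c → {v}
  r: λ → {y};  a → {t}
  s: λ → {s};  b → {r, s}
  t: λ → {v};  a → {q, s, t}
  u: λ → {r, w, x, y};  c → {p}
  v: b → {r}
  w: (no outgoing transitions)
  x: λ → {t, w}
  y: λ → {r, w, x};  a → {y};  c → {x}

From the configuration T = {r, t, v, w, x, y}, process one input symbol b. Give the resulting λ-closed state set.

v on b → {r}.
No b-transition from r, t, w, x, y.
Union after reading b: {r}.
Now take the λ-closure:
From r via λ: add y.
From y via λ: add w, x.
From x via λ: add t.
From t via λ: add v.
No new states can be added; the closed set is {r, t, v, w, x, y}.

{r, t, v, w, x, y}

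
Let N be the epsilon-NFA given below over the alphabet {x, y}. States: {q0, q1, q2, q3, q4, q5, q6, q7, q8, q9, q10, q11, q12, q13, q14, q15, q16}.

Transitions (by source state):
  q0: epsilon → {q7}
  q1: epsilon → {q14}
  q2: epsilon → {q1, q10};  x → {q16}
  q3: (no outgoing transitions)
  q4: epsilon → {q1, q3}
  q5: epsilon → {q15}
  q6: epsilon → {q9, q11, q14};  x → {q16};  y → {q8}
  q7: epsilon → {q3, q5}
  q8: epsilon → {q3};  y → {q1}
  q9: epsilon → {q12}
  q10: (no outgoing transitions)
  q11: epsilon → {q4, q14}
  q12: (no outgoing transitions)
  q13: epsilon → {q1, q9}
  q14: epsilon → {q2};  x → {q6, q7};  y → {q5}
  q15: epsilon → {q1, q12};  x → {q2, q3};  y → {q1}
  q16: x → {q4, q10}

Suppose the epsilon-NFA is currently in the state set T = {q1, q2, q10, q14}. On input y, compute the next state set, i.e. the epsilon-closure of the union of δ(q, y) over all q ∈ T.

q14 on y → {q5}.
No y-transition from q1, q2, q10.
Union after reading y: {q5}.
Now take the epsilon-closure:
From q5 via epsilon: add q15.
From q15 via epsilon: add q1, q12.
From q1 via epsilon: add q14.
From q14 via epsilon: add q2.
From q2 via epsilon: add q10.
No new states can be added; the closed set is {q1, q2, q5, q10, q12, q14, q15}.

{q1, q2, q5, q10, q12, q14, q15}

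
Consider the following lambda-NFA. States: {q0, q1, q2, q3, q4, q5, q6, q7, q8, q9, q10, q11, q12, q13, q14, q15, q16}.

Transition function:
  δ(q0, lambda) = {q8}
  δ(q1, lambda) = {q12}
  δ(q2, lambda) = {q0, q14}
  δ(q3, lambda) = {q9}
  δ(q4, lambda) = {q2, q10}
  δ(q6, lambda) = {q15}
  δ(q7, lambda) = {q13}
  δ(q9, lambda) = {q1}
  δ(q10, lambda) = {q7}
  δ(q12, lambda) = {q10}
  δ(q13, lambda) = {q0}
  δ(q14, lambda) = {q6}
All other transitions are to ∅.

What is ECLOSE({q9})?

Start with {q9}.
From q9 via lambda: add q1.
From q1 via lambda: add q12.
From q12 via lambda: add q10.
From q10 via lambda: add q7.
From q7 via lambda: add q13.
From q13 via lambda: add q0.
From q0 via lambda: add q8.
No new states can be added; the closed set is {q0, q1, q7, q8, q9, q10, q12, q13}.

{q0, q1, q7, q8, q9, q10, q12, q13}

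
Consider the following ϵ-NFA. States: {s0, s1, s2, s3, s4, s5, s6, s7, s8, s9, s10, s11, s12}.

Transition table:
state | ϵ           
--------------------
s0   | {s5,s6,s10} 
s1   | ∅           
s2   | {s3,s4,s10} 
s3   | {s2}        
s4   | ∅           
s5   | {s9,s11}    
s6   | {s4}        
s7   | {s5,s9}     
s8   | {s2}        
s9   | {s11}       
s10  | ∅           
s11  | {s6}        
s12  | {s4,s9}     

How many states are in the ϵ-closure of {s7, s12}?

7

Start with {s7, s12}.
From s7 via ϵ: add s5, s9.
From s12 via ϵ: add s4.
From s5 via ϵ: add s11.
From s11 via ϵ: add s6.
ϵ-closure = {s4, s5, s6, s7, s9, s11, s12}, which has 7 states.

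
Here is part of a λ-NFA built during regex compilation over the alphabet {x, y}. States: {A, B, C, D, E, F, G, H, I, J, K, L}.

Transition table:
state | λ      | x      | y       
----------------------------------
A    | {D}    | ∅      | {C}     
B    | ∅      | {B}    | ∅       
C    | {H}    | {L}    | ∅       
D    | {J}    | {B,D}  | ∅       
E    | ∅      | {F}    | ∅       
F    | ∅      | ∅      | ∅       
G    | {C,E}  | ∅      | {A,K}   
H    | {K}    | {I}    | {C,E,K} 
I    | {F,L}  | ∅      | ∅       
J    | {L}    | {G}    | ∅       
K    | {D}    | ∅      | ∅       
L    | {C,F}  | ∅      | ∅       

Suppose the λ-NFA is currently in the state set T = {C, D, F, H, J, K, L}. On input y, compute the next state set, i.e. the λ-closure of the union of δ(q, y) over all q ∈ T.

H on y → {C, E, K}.
No y-transition from C, D, F, J, K, L.
Union after reading y: {C, E, K}.
Now take the λ-closure:
From C via λ: add H.
From K via λ: add D.
From D via λ: add J.
From J via λ: add L.
From L via λ: add F.
No new states can be added; the closed set is {C, D, E, F, H, J, K, L}.

{C, D, E, F, H, J, K, L}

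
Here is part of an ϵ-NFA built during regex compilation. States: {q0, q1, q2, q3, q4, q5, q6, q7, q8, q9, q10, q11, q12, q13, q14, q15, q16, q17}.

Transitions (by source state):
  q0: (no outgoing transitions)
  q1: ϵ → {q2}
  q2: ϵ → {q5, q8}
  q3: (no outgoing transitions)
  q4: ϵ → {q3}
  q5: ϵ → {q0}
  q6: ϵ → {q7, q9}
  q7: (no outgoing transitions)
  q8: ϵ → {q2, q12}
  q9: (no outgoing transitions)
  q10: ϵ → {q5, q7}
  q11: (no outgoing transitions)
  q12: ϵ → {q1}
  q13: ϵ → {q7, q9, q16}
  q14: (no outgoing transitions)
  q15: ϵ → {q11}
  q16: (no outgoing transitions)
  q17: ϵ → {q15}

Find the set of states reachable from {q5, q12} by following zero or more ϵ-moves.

Start with {q5, q12}.
From q5 via ϵ: add q0.
From q12 via ϵ: add q1.
From q1 via ϵ: add q2.
From q2 via ϵ: add q8.
No new states can be added; the closed set is {q0, q1, q2, q5, q8, q12}.

{q0, q1, q2, q5, q8, q12}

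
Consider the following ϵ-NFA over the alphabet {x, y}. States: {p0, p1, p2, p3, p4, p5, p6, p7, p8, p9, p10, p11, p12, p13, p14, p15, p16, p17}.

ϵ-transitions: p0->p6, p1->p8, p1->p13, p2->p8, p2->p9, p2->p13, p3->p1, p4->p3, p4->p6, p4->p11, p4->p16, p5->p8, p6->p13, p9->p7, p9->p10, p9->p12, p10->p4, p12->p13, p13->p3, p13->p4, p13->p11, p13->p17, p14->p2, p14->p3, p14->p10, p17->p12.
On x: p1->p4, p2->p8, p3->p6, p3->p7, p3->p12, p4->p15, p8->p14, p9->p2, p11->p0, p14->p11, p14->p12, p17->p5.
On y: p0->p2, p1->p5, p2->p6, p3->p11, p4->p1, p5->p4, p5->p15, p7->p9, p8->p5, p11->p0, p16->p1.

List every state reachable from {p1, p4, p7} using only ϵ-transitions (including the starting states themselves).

{p1, p3, p4, p6, p7, p8, p11, p12, p13, p16, p17}

Start with {p1, p4, p7}.
From p1 via ϵ: add p8, p13.
From p4 via ϵ: add p3, p6, p11, p16.
From p13 via ϵ: add p17.
From p17 via ϵ: add p12.
No new states can be added; the closed set is {p1, p3, p4, p6, p7, p8, p11, p12, p13, p16, p17}.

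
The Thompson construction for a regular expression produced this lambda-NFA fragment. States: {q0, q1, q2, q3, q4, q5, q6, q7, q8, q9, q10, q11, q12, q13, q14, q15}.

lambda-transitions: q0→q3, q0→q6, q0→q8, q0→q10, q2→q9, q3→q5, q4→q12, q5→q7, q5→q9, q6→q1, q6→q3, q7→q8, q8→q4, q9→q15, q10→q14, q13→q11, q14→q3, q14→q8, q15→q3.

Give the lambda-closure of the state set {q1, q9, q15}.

Start with {q1, q9, q15}.
From q15 via lambda: add q3.
From q3 via lambda: add q5.
From q5 via lambda: add q7.
From q7 via lambda: add q8.
From q8 via lambda: add q4.
From q4 via lambda: add q12.
No new states can be added; the closed set is {q1, q3, q4, q5, q7, q8, q9, q12, q15}.

{q1, q3, q4, q5, q7, q8, q9, q12, q15}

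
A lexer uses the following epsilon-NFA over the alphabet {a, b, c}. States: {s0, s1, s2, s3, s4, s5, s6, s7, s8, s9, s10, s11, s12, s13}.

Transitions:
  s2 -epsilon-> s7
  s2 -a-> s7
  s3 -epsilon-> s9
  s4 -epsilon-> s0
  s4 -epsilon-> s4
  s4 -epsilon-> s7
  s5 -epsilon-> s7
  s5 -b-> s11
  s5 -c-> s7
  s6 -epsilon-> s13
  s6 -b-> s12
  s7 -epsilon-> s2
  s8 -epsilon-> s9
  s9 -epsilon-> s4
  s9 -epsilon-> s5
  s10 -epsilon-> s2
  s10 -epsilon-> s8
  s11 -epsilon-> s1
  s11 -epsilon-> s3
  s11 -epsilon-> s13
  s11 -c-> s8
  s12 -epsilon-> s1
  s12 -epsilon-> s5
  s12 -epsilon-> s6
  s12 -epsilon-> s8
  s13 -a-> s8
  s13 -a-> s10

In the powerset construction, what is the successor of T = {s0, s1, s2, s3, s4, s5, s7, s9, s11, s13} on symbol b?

{s0, s1, s2, s3, s4, s5, s7, s9, s11, s13}

s5 on b → {s11}.
No b-transition from s0, s1, s2, s3, s4, s7, s9, s11, s13.
Union after reading b: {s11}.
Now take the epsilon-closure:
From s11 via epsilon: add s1, s3, s13.
From s3 via epsilon: add s9.
From s9 via epsilon: add s4, s5.
From s4 via epsilon: add s0, s7.
From s7 via epsilon: add s2.
No new states can be added; the closed set is {s0, s1, s2, s3, s4, s5, s7, s9, s11, s13}.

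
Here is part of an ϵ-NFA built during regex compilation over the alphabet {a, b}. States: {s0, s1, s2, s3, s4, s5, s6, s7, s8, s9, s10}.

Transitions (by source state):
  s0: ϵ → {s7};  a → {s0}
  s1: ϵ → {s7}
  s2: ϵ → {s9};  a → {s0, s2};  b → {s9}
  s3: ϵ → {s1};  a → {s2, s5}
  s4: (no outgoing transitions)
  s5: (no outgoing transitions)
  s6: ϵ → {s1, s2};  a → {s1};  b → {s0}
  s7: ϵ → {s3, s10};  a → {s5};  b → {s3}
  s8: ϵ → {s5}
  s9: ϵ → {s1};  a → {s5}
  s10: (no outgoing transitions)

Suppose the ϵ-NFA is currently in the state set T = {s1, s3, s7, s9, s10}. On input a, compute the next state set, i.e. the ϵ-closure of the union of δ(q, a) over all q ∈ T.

s3 on a → {s2, s5}.
s7 on a → {s5}.
s9 on a → {s5}.
No a-transition from s1, s10.
Union after reading a: {s2, s5}.
Now take the ϵ-closure:
From s2 via ϵ: add s9.
From s9 via ϵ: add s1.
From s1 via ϵ: add s7.
From s7 via ϵ: add s3, s10.
No new states can be added; the closed set is {s1, s2, s3, s5, s7, s9, s10}.

{s1, s2, s3, s5, s7, s9, s10}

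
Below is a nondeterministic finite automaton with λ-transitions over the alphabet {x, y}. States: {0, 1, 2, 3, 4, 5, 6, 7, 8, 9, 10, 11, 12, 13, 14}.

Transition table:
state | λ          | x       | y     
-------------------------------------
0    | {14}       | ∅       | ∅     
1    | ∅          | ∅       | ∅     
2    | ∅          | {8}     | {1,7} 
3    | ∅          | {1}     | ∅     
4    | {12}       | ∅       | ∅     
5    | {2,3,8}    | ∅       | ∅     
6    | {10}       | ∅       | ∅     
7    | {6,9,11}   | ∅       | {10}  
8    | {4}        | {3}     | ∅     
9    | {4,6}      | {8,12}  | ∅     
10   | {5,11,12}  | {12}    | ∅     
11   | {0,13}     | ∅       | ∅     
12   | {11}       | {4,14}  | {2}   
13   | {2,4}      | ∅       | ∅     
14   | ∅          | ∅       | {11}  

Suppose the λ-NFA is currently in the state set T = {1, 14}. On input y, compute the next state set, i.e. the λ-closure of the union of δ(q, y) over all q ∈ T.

{0, 2, 4, 11, 12, 13, 14}

14 on y → {11}.
No y-transition from 1.
Union after reading y: {11}.
Now take the λ-closure:
From 11 via λ: add 0, 13.
From 0 via λ: add 14.
From 13 via λ: add 2, 4.
From 4 via λ: add 12.
No new states can be added; the closed set is {0, 2, 4, 11, 12, 13, 14}.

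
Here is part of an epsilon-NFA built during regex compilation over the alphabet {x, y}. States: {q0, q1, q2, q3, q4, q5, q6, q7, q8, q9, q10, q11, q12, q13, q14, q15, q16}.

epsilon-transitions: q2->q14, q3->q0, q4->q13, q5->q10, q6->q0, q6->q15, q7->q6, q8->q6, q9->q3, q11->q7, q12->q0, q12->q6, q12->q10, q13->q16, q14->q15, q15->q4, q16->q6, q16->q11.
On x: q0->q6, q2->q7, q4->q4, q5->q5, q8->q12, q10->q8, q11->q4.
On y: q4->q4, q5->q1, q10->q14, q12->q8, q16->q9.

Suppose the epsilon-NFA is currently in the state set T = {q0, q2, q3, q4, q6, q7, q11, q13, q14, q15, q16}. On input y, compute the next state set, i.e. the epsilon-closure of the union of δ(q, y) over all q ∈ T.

{q0, q3, q4, q6, q7, q9, q11, q13, q15, q16}

q4 on y → {q4}.
q16 on y → {q9}.
No y-transition from q0, q2, q3, q6, q7, q11, q13, q14, q15.
Union after reading y: {q4, q9}.
Now take the epsilon-closure:
From q4 via epsilon: add q13.
From q9 via epsilon: add q3.
From q3 via epsilon: add q0.
From q13 via epsilon: add q16.
From q16 via epsilon: add q6, q11.
From q6 via epsilon: add q15.
From q11 via epsilon: add q7.
No new states can be added; the closed set is {q0, q3, q4, q6, q7, q9, q11, q13, q15, q16}.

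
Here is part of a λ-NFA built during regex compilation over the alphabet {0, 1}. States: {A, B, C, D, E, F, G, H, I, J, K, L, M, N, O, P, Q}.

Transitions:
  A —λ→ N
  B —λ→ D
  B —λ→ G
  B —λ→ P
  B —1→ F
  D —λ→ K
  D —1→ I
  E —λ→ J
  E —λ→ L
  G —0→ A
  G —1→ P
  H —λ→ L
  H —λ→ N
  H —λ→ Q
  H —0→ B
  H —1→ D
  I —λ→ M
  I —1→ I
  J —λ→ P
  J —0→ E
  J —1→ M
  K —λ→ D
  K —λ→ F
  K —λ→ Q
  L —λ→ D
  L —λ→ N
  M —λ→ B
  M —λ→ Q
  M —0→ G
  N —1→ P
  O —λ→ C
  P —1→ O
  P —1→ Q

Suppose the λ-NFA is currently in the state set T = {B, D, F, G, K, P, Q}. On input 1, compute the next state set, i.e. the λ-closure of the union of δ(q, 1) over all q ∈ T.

B on 1 → {F}.
D on 1 → {I}.
G on 1 → {P}.
P on 1 → {O, Q}.
No 1-transition from F, K, Q.
Union after reading 1: {F, I, O, P, Q}.
Now take the λ-closure:
From I via λ: add M.
From O via λ: add C.
From M via λ: add B.
From B via λ: add D, G.
From D via λ: add K.
No new states can be added; the closed set is {B, C, D, F, G, I, K, M, O, P, Q}.

{B, C, D, F, G, I, K, M, O, P, Q}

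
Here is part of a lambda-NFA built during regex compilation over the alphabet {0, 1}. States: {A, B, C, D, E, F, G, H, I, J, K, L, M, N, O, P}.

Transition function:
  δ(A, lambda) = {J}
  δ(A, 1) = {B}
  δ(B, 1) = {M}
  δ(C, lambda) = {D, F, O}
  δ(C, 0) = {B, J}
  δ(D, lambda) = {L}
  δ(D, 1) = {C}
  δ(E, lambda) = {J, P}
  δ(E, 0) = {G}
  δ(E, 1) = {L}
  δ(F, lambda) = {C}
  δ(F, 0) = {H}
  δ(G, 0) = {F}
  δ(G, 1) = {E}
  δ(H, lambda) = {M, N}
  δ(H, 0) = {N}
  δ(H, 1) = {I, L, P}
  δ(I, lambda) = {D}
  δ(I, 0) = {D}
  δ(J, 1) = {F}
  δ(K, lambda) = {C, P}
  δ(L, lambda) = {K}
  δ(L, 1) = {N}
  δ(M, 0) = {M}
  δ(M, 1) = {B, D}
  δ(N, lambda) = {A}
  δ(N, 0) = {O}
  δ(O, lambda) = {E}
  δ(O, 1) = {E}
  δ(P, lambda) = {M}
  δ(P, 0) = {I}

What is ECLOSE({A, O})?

{A, E, J, M, O, P}

Start with {A, O}.
From A via lambda: add J.
From O via lambda: add E.
From E via lambda: add P.
From P via lambda: add M.
No new states can be added; the closed set is {A, E, J, M, O, P}.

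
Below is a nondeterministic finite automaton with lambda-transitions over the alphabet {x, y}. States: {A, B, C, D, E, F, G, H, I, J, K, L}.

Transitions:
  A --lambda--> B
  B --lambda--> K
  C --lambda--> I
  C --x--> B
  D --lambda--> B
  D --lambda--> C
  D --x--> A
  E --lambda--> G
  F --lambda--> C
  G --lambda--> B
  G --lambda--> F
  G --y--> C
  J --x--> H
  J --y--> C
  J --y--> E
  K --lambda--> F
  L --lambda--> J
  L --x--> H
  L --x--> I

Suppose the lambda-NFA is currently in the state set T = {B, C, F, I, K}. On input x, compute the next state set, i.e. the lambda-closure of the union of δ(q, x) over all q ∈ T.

C on x → {B}.
No x-transition from B, F, I, K.
Union after reading x: {B}.
Now take the lambda-closure:
From B via lambda: add K.
From K via lambda: add F.
From F via lambda: add C.
From C via lambda: add I.
No new states can be added; the closed set is {B, C, F, I, K}.

{B, C, F, I, K}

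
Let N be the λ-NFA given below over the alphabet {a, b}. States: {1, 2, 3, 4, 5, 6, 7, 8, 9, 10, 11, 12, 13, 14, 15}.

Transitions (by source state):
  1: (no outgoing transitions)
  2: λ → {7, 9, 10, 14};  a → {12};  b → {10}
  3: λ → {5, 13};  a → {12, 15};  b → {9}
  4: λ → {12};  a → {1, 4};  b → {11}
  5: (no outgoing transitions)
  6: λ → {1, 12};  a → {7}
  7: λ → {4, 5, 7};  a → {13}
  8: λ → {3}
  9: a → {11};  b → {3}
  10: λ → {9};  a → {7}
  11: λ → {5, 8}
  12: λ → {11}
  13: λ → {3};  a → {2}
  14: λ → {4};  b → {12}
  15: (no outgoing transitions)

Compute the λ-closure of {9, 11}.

Start with {9, 11}.
From 11 via λ: add 5, 8.
From 8 via λ: add 3.
From 3 via λ: add 13.
No new states can be added; the closed set is {3, 5, 8, 9, 11, 13}.

{3, 5, 8, 9, 11, 13}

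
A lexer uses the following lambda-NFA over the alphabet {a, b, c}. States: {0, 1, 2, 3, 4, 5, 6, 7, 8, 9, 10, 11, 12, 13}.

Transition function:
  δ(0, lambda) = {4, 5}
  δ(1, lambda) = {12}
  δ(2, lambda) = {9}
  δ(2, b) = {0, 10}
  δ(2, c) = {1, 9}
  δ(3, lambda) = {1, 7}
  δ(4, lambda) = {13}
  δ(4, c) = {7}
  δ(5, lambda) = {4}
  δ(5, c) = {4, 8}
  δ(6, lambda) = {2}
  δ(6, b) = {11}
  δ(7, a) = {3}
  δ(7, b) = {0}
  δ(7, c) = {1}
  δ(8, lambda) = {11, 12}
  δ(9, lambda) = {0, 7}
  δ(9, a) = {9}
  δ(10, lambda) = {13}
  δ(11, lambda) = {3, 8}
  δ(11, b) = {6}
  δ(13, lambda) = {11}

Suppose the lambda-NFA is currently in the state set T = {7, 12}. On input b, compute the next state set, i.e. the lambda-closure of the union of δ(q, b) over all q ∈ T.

{0, 1, 3, 4, 5, 7, 8, 11, 12, 13}

7 on b → {0}.
No b-transition from 12.
Union after reading b: {0}.
Now take the lambda-closure:
From 0 via lambda: add 4, 5.
From 4 via lambda: add 13.
From 13 via lambda: add 11.
From 11 via lambda: add 3, 8.
From 3 via lambda: add 1, 7.
From 8 via lambda: add 12.
No new states can be added; the closed set is {0, 1, 3, 4, 5, 7, 8, 11, 12, 13}.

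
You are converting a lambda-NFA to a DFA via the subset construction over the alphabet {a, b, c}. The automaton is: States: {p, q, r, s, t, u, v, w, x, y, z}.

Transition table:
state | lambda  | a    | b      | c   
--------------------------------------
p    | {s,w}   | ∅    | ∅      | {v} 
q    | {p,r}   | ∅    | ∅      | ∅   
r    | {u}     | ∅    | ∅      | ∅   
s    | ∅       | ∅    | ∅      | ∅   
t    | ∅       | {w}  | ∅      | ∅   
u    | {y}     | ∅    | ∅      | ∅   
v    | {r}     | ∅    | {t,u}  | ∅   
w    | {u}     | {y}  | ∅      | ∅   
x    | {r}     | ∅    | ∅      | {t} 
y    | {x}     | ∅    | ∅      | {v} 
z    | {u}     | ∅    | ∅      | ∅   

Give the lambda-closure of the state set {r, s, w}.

Start with {r, s, w}.
From r via lambda: add u.
From u via lambda: add y.
From y via lambda: add x.
No new states can be added; the closed set is {r, s, u, w, x, y}.

{r, s, u, w, x, y}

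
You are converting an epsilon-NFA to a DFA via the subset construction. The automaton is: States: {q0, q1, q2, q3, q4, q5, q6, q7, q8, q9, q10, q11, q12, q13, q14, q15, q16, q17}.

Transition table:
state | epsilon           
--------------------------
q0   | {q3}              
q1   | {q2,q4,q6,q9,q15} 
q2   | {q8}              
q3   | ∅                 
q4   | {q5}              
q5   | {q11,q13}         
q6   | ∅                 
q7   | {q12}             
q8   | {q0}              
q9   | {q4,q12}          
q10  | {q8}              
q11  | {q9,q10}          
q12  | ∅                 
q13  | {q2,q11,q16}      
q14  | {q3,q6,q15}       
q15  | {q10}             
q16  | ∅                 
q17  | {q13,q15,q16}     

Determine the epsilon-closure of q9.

{q0, q2, q3, q4, q5, q8, q9, q10, q11, q12, q13, q16}

Start with {q9}.
From q9 via epsilon: add q4, q12.
From q4 via epsilon: add q5.
From q5 via epsilon: add q11, q13.
From q11 via epsilon: add q10.
From q13 via epsilon: add q2, q16.
From q2 via epsilon: add q8.
From q8 via epsilon: add q0.
From q0 via epsilon: add q3.
No new states can be added; the closed set is {q0, q2, q3, q4, q5, q8, q9, q10, q11, q12, q13, q16}.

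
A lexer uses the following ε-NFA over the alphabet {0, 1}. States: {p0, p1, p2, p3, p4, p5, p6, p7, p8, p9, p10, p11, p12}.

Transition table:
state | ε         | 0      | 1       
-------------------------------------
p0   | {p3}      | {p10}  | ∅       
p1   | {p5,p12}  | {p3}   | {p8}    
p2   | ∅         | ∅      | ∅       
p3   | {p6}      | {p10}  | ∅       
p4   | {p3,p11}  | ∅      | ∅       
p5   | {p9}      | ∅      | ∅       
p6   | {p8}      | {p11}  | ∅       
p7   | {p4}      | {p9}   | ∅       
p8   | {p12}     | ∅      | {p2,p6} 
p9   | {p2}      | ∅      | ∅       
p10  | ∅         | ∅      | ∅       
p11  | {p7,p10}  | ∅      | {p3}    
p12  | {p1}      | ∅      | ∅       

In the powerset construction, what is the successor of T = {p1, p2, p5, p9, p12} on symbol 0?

p1 on 0 → {p3}.
No 0-transition from p2, p5, p9, p12.
Union after reading 0: {p3}.
Now take the ε-closure:
From p3 via ε: add p6.
From p6 via ε: add p8.
From p8 via ε: add p12.
From p12 via ε: add p1.
From p1 via ε: add p5.
From p5 via ε: add p9.
From p9 via ε: add p2.
No new states can be added; the closed set is {p1, p2, p3, p5, p6, p8, p9, p12}.

{p1, p2, p3, p5, p6, p8, p9, p12}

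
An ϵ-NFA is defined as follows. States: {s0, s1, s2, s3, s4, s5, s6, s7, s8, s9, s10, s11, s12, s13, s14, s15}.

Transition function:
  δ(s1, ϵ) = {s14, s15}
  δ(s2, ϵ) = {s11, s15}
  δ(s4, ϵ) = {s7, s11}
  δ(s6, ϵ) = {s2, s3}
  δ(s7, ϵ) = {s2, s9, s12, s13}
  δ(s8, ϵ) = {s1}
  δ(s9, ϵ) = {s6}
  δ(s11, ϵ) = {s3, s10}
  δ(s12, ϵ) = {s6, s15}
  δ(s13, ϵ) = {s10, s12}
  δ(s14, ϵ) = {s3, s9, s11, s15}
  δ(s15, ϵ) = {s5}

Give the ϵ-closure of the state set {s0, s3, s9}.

{s0, s2, s3, s5, s6, s9, s10, s11, s15}

Start with {s0, s3, s9}.
From s9 via ϵ: add s6.
From s6 via ϵ: add s2.
From s2 via ϵ: add s11, s15.
From s11 via ϵ: add s10.
From s15 via ϵ: add s5.
No new states can be added; the closed set is {s0, s2, s3, s5, s6, s9, s10, s11, s15}.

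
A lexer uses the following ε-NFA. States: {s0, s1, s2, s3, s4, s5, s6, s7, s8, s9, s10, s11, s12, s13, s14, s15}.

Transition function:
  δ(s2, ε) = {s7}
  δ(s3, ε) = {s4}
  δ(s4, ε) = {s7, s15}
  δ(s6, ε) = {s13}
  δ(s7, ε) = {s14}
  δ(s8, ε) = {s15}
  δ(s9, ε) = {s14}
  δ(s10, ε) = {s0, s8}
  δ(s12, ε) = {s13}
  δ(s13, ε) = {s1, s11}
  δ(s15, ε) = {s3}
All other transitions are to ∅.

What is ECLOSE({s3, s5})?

{s3, s4, s5, s7, s14, s15}

Start with {s3, s5}.
From s3 via ε: add s4.
From s4 via ε: add s7, s15.
From s7 via ε: add s14.
No new states can be added; the closed set is {s3, s4, s5, s7, s14, s15}.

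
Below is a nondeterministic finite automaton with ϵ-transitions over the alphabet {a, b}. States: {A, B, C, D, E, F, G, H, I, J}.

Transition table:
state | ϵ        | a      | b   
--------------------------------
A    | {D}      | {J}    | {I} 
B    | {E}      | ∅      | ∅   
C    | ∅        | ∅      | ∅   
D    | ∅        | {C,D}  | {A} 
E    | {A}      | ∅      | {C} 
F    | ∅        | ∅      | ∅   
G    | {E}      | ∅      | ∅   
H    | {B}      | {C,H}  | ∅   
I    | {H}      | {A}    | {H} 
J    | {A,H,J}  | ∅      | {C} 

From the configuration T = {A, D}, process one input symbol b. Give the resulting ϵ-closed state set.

A on b → {I}.
D on b → {A}.
Union after reading b: {A, I}.
Now take the ϵ-closure:
From A via ϵ: add D.
From I via ϵ: add H.
From H via ϵ: add B.
From B via ϵ: add E.
No new states can be added; the closed set is {A, B, D, E, H, I}.

{A, B, D, E, H, I}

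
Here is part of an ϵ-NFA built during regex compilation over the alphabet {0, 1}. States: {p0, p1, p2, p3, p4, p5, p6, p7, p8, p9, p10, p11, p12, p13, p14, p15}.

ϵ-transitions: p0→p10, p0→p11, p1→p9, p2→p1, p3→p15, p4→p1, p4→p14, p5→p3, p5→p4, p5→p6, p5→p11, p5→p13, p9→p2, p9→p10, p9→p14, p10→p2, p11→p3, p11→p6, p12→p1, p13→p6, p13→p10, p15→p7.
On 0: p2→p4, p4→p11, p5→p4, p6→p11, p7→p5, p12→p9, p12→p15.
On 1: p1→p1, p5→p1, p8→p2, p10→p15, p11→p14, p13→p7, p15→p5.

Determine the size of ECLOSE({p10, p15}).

Start with {p10, p15}.
From p10 via ϵ: add p2.
From p15 via ϵ: add p7.
From p2 via ϵ: add p1.
From p1 via ϵ: add p9.
From p9 via ϵ: add p14.
ϵ-closure = {p1, p2, p7, p9, p10, p14, p15}, which has 7 states.

7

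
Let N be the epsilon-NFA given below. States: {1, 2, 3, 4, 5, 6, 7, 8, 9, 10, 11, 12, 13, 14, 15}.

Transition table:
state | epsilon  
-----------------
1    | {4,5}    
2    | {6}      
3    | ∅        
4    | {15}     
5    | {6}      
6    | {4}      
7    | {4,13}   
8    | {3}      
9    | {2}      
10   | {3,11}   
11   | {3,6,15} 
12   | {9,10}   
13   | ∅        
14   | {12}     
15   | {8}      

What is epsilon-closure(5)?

Start with {5}.
From 5 via epsilon: add 6.
From 6 via epsilon: add 4.
From 4 via epsilon: add 15.
From 15 via epsilon: add 8.
From 8 via epsilon: add 3.
No new states can be added; the closed set is {3, 4, 5, 6, 8, 15}.

{3, 4, 5, 6, 8, 15}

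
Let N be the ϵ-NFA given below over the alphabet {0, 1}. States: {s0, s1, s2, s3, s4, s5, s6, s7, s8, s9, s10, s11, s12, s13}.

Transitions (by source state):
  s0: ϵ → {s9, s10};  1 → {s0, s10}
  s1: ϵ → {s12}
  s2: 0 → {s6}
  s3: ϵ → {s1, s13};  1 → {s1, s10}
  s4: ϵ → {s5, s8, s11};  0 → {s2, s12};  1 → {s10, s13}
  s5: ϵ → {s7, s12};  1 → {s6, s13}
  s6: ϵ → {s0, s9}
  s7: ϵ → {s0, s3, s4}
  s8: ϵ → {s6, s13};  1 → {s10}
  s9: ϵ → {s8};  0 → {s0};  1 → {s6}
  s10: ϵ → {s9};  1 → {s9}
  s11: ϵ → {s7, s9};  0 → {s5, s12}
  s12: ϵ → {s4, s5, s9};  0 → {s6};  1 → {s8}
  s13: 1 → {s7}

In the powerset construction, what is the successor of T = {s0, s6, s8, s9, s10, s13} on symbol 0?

s9 on 0 → {s0}.
No 0-transition from s0, s6, s8, s10, s13.
Union after reading 0: {s0}.
Now take the ϵ-closure:
From s0 via ϵ: add s9, s10.
From s9 via ϵ: add s8.
From s8 via ϵ: add s6, s13.
No new states can be added; the closed set is {s0, s6, s8, s9, s10, s13}.

{s0, s6, s8, s9, s10, s13}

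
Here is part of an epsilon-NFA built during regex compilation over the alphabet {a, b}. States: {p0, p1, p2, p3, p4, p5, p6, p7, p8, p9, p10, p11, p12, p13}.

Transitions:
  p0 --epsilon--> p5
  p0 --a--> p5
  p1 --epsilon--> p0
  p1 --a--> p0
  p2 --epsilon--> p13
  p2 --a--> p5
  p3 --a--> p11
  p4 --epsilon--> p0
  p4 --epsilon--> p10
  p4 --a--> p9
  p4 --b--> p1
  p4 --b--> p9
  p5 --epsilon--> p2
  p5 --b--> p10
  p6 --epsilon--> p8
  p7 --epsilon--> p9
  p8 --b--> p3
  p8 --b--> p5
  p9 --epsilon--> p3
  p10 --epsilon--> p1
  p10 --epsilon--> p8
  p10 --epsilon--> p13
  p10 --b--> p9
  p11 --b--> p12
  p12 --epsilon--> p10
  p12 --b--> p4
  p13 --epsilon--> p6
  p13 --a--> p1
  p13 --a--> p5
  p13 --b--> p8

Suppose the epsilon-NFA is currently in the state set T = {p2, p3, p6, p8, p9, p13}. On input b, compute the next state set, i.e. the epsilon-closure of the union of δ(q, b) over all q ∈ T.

{p2, p3, p5, p6, p8, p13}

p8 on b → {p3, p5}.
p13 on b → {p8}.
No b-transition from p2, p3, p6, p9.
Union after reading b: {p3, p5, p8}.
Now take the epsilon-closure:
From p5 via epsilon: add p2.
From p2 via epsilon: add p13.
From p13 via epsilon: add p6.
No new states can be added; the closed set is {p2, p3, p5, p6, p8, p13}.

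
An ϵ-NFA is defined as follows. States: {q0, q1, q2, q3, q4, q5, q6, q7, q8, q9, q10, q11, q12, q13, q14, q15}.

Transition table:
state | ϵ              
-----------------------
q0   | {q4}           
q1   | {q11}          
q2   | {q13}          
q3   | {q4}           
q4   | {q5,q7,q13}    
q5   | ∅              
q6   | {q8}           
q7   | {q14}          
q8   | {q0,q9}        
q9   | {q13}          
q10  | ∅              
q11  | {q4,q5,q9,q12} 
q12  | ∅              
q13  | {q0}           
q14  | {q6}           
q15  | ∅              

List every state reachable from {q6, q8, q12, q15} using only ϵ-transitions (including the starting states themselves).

Start with {q6, q8, q12, q15}.
From q8 via ϵ: add q0, q9.
From q0 via ϵ: add q4.
From q9 via ϵ: add q13.
From q4 via ϵ: add q5, q7.
From q7 via ϵ: add q14.
No new states can be added; the closed set is {q0, q4, q5, q6, q7, q8, q9, q12, q13, q14, q15}.

{q0, q4, q5, q6, q7, q8, q9, q12, q13, q14, q15}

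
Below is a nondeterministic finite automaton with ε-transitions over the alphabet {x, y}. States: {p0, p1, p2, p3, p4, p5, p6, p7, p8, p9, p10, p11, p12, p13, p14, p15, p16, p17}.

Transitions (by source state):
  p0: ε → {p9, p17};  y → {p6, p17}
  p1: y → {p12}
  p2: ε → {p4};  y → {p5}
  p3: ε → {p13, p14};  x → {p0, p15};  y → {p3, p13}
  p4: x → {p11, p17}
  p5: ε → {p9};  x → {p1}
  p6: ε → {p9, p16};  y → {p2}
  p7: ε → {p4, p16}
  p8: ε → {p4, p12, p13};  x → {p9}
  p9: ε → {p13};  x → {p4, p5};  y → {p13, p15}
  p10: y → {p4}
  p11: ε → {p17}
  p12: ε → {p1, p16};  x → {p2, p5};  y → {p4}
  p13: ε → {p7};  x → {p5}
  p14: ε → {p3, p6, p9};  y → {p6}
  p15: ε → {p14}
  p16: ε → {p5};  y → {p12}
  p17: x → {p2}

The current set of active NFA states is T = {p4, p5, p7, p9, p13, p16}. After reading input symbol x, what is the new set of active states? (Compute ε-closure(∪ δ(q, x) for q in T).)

{p1, p4, p5, p7, p9, p11, p13, p16, p17}

p4 on x → {p11, p17}.
p5 on x → {p1}.
p9 on x → {p4, p5}.
p13 on x → {p5}.
No x-transition from p7, p16.
Union after reading x: {p1, p4, p5, p11, p17}.
Now take the ε-closure:
From p5 via ε: add p9.
From p9 via ε: add p13.
From p13 via ε: add p7.
From p7 via ε: add p16.
No new states can be added; the closed set is {p1, p4, p5, p7, p9, p11, p13, p16, p17}.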